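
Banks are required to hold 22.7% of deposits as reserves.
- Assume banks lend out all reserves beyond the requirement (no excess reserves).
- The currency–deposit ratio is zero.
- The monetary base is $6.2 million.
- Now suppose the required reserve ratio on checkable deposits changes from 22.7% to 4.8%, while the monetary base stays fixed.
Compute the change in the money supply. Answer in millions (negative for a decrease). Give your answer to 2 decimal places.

$101.85 million

Initially m₁ = 1 / (0.227) ≈ 4.4053, so M₁ = 4.4053 × 6.2 ≈ 27.3129 million.
After the change m₂ = 1 / (0.048) ≈ 20.8333, so M₂ = 20.8333 × 6.2 ≈ 129.1665 million.
ΔM = M₂ − M₁ = 129.1665 − 27.3129 = 101.8536 million.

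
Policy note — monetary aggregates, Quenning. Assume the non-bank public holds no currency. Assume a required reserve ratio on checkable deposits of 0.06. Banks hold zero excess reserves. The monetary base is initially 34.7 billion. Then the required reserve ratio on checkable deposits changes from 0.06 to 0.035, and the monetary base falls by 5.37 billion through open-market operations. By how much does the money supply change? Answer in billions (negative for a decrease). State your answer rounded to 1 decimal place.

Before: m₁ = 1 / (0.06) ≈ 16.6667, MB₁ = 34.7, so M₁ = 16.6667 × 34.7 ≈ 578.3345 billion.
After: m₂ = 1 / (0.035) ≈ 28.5714, MB₂ = 34.7 − 5.37 = 29.33, so M₂ = 28.5714 × 29.33 ≈ 837.9992 billion.
ΔM = M₂ − M₁ = 837.9992 − 578.3345 = 259.6647 billion.

259.7 billion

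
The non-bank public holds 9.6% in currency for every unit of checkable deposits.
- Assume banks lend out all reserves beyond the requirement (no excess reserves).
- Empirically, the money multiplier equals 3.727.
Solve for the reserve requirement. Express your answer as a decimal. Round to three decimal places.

Using m = 3.727. Since m = (1 + c)/(c + rr + e), the denominator satisfies c + rr + e = (1 + c)/m = (1 + 0.096) / 3.727 ≈ 0.294070.
With c = 0.096 and e = 0, the reserve requirement is 0.294070 − 0.096 − 0 = 0.19807.

0.198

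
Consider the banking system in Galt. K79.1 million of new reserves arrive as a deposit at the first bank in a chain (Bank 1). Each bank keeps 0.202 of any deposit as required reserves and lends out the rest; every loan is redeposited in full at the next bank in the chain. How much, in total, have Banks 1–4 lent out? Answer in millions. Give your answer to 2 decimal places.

Bank i lends (1 − rr)^i of the original deposit: Bank 1 lends 79.1·0.7980 = 63.1218, Bank 2 lends 79.1·0.7980² ≈ 50.3712, and so on.
Summing a geometric series: total = 79.1·[0.7980·(1 − 0.7980^4) / (1 − 0.7980)] ≈ 185.7658 million.

K185.77 million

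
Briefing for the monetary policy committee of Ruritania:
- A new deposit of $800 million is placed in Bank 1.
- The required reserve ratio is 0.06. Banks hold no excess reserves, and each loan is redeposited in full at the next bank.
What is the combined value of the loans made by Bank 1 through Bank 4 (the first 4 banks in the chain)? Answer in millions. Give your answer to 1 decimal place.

$2747.9 million

Bank i lends (1 − rr)^i of the original deposit: Bank 1 lends 800·0.9400 = 752.0000, Bank 2 lends 800·0.9400² = 706.8800, and so on.
Summing a geometric series: total = 800·[0.9400·(1 − 0.9400^4) / (1 − 0.9400)] ≈ 2747.9464 million.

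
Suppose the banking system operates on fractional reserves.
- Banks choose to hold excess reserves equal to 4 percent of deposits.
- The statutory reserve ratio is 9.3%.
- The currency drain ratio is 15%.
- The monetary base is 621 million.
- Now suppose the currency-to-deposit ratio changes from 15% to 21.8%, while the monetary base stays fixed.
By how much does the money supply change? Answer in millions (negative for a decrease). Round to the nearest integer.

Initially m₁ = (1 + 0.15) / (0.093 + 0.04 + 0.15) ≈ 4.0636, so M₁ = 4.0636 × 621 = 2523.4956 million.
After the change m₂ = (1 + 0.218) / (0.093 + 0.04 + 0.218) ≈ 3.4701, so M₂ = 3.4701 × 621 = 2154.9321 million.
ΔM = M₂ − M₁ = 2154.9321 − 2523.4956 = -368.5635 million.

-369 million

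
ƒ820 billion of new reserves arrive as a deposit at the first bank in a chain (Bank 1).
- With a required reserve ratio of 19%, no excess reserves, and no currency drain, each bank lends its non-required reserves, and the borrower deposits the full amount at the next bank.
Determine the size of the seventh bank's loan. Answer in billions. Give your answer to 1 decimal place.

Each bank lends a fraction (1 − rr) = 0.8100 of the deposit it receives, so Bank 7 receives 820·0.8100^6 and lends 820·0.8100^7 ≈ 187.5897 billion.

ƒ187.6 billion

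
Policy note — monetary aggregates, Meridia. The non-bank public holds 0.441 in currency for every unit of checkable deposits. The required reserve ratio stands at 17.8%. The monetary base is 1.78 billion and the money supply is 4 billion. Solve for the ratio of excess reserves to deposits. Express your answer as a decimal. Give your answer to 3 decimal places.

0.022

Using m = M/MB = 4/1.78 ≈ 2.247191. Since m = (1 + c)/(c + rr + e), the denominator satisfies c + rr + e = (1 + c)/m = (1 + 0.441) / 2.247191 ≈ 0.641245.
With c = 0.441 and rr = 0.178, the ratio of excess reserves to deposits is 0.641245 − 0.441 − 0.178 = 0.022245.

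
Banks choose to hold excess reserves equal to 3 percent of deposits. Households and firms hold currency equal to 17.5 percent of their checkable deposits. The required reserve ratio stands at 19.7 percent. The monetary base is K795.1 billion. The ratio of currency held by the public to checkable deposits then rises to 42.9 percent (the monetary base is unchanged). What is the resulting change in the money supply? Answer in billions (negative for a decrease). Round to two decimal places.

-591.98 billion

Initially m₁ = (1 + 0.175) / (0.197 + 0.03 + 0.175) ≈ 2.922886, so M₁ = 2.922886 × 795.1 ≈ 2323.9867 billion.
After the change m₂ = (1 + 0.429) / (0.197 + 0.03 + 0.429) ≈ 2.178354, so M₂ = 2.178354 × 795.1 ≈ 1732.0093 billion.
ΔM = M₂ − M₁ = 1732.0093 − 2323.9867 = -591.9774 billion.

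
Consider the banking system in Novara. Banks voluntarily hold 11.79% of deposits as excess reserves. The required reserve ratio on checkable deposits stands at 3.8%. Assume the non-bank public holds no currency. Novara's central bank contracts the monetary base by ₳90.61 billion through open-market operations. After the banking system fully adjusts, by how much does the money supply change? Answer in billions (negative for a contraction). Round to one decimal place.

-581.2 billion

The money multiplier is m = 1 / (rr + e) = 1 / (0.038 + 0.1179) ≈ 6.4144.
The sale removes 90.61 billion of base, so ΔM = m × ΔMB = 6.4144 × (−90.61) ≈ -581.2088 billion.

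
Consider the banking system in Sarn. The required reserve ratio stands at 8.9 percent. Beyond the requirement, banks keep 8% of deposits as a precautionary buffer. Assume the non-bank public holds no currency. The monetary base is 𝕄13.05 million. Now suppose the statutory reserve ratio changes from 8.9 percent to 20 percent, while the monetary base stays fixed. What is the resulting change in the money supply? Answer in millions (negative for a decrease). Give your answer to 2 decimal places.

Initially m₁ = 1 / (0.089 + 0.08) ≈ 5.91716, so M₁ = 5.91716 × 13.05 ≈ 77.2189 million.
After the change m₂ = 1 / (0.2 + 0.08) ≈ 3.57143, so M₂ = 3.57143 × 13.05 ≈ 46.6072 million.
ΔM = M₂ − M₁ = 46.6072 − 77.2189 = -30.6117 million.

-30.61 million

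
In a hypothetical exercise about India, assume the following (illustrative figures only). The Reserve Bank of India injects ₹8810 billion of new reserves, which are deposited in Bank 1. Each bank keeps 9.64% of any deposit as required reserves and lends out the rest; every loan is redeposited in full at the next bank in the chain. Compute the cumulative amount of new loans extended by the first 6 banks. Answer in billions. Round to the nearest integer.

Bank i lends (1 − rr)^i of the original deposit: Bank 1 lends 8810·0.9036 = 7960.7160, Bank 2 lends 8810·0.9036² ≈ 7193.3030, and so on.
Summing a geometric series: total = 8810·[0.9036·(1 − 0.9036^6) / (1 − 0.9036)] ≈ 37629.7585 billion.

₹37630 billion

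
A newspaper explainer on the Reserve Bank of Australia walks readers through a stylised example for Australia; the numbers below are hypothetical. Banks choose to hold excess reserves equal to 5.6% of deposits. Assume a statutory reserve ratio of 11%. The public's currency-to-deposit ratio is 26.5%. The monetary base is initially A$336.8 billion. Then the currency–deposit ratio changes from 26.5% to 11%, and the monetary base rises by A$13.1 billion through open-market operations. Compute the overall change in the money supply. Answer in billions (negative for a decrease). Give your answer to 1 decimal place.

A$418.7 billion

Before: m₁ = (1 + 0.265) / (0.11 + 0.056 + 0.265) ≈ 2.93503, MB₁ = 336.8, so M₁ = 2.93503 × 336.8 ≈ 988.5181 billion.
After: m₂ = (1 + 0.11) / (0.11 + 0.056 + 0.11) ≈ 4.02174, MB₂ = 336.8 + 13.1 = 349.9, so M₂ = 4.02174 × 349.9 ≈ 1407.2068 billion.
ΔM = M₂ − M₁ = 1407.2068 − 988.5181 = 418.6887 billion.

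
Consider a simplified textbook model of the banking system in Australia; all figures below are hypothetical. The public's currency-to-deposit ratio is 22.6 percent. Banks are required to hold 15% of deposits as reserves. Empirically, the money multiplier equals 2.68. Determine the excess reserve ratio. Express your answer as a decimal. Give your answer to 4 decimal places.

0.0815

Using m = 2.68. Since m = (1 + c)/(c + rr + e), the denominator satisfies c + rr + e = (1 + c)/m = (1 + 0.226) / 2.68 ≈ 0.457463.
With c = 0.226 and rr = 0.15, the excess reserve ratio is 0.457463 − 0.226 − 0.15 = 0.081463.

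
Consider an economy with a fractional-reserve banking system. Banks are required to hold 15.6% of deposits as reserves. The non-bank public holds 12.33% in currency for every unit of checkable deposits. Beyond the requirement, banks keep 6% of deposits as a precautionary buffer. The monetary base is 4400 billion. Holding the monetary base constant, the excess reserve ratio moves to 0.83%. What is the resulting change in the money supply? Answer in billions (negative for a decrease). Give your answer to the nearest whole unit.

2619 billion

Initially m₁ = (1 + 0.1233) / (0.156 + 0.06 + 0.1233) ≈ 3.31064, so M₁ = 3.31064 × 4400 = 14566.816 billion.
After the change m₂ = (1 + 0.1233) / (0.156 + 0.0083 + 0.1233) ≈ 3.90577, so M₂ = 3.90577 × 4400 = 17185.388 billion.
ΔM = M₂ − M₁ = 17185.388 − 14566.816 = 2618.572 billion.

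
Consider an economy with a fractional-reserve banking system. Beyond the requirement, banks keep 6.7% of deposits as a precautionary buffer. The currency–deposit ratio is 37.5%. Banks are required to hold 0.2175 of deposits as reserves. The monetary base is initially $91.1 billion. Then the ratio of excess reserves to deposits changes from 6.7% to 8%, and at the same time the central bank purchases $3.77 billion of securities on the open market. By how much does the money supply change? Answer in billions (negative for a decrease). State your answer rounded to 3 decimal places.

$4.037 billion

Before: m₁ = (1 + 0.375) / (0.2175 + 0.067 + 0.375) ≈ 2.084913, MB₁ = 91.1, so M₁ = 2.084913 × 91.1 ≈ 189.9356 billion.
After: m₂ = (1 + 0.375) / (0.2175 + 0.08 + 0.375) ≈ 2.044610, MB₂ = 91.1 + 3.77 = 94.87, so M₂ = 2.044610 × 94.87 ≈ 193.9722 billion.
ΔM = M₂ − M₁ = 193.9722 − 189.9356 = 4.0366 billion.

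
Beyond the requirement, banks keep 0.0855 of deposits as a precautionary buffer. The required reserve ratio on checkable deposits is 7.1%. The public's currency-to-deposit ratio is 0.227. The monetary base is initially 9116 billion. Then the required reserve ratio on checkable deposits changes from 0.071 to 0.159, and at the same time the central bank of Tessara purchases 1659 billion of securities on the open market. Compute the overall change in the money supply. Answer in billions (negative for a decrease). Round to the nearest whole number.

-1126 billion

Before: m₁ = (1 + 0.227) / (0.071 + 0.0855 + 0.227) ≈ 3.199478, MB₁ = 9116, so M₁ = 3.199478 × 9116 ≈ 29166.4414 billion.
After: m₂ = (1 + 0.227) / (0.159 + 0.0855 + 0.227) ≈ 2.602333, MB₂ = 9116 + 1659 = 10775, so M₂ = 2.602333 × 10775 ≈ 28040.1381 billion.
ΔM = M₂ − M₁ = 28040.1381 − 29166.4414 = -1126.3033 billion.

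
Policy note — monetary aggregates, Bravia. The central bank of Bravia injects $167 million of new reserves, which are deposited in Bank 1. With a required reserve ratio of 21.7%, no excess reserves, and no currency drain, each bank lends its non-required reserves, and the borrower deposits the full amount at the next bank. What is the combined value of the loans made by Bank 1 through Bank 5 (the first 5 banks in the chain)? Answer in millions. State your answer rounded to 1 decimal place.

$425.2 million

Bank i lends (1 − rr)^i of the original deposit: Bank 1 lends 167·0.7830 = 130.7610, Bank 2 lends 167·0.7830² ≈ 102.3859, and so on.
Summing a geometric series: total = 167·[0.7830·(1 − 0.7830^5) / (1 − 0.7830)] ≈ 425.2368 million.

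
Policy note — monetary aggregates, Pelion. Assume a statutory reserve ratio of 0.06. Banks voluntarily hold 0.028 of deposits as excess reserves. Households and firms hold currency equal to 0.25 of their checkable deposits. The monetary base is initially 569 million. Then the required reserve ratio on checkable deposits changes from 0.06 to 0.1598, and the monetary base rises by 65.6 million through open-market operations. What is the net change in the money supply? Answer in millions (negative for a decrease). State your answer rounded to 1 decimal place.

Before: m₁ = (1 + 0.25) / (0.06 + 0.028 + 0.25) ≈ 3.69822, MB₁ = 569, so M₁ = 3.69822 × 569 ≈ 2104.2872 million.
After: m₂ = (1 + 0.25) / (0.1598 + 0.028 + 0.25) ≈ 2.85519, MB₂ = 569 + 65.6 = 634.6, so M₂ = 2.85519 × 634.6 ≈ 1811.9036 million.
ΔM = M₂ − M₁ = 1811.9036 − 2104.2872 = -292.3836 million.

-292.4 million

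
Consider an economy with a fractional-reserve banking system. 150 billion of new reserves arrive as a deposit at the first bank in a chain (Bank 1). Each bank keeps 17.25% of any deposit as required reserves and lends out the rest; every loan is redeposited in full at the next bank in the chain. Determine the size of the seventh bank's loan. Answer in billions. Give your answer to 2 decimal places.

39.85 billion

Each bank lends a fraction (1 − rr) = 0.8275 of the deposit it receives, so Bank 7 receives 150·0.8275^6 and lends 150·0.8275^7 ≈ 39.8536 billion.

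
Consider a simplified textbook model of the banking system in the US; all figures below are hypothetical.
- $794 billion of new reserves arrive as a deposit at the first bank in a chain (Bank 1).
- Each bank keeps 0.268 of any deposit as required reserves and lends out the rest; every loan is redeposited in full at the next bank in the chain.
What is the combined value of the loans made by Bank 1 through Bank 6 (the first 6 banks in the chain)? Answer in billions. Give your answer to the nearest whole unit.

$1835 billion

Bank i lends (1 − rr)^i of the original deposit: Bank 1 lends 794·0.7320 = 581.2080, Bank 2 lends 794·0.7320² ≈ 425.4443, and so on.
Summing a geometric series: total = 794·[0.7320·(1 − 0.7320^6) / (1 − 0.7320)] ≈ 1835.0580 billion.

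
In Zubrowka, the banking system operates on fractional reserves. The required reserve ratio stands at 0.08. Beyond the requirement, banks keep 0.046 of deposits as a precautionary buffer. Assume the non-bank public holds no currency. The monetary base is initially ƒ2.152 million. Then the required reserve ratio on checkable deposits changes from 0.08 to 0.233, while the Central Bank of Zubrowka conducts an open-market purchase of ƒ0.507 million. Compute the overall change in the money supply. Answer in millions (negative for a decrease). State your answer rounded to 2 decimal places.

-7.55 million

Before: m₁ = 1 / (0.08 + 0.046) ≈ 7.9365, MB₁ = 2.152, so M₁ = 7.9365 × 2.152 ≈ 17.0793 million.
After: m₂ = 1 / (0.233 + 0.046) ≈ 3.5842, MB₂ = 2.152 + 0.507 = 2.659, so M₂ = 3.5842 × 2.659 ≈ 9.5304 million.
ΔM = M₂ − M₁ = 9.5304 − 17.0793 = -7.5489 million.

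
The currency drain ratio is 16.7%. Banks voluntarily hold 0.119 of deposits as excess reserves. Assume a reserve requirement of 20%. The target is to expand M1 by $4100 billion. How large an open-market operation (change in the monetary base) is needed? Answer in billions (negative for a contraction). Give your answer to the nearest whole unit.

The money multiplier is m = (1 + c) / (rr + e + c) = (1 + 0.167) / (0.2 + 0.119 + 0.167) ≈ 2.40123.
ΔMB = ΔM / m = (+4100) / 2.40123 ≈ 1707.4583 billion.

$1707 billion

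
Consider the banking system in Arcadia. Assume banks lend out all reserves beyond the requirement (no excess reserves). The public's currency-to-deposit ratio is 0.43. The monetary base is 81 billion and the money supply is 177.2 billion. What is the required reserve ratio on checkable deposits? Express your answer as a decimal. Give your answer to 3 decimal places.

0.224

Using m = M/MB = 177.2/81 ≈ 2.187654. Since m = (1 + c)/(c + rr + e), the denominator satisfies c + rr + e = (1 + c)/m = (1 + 0.43) / 2.187654 ≈ 0.653668.
With c = 0.43 and e = 0, the required reserve ratio on checkable deposits is 0.653668 − 0.43 − 0 = 0.223668.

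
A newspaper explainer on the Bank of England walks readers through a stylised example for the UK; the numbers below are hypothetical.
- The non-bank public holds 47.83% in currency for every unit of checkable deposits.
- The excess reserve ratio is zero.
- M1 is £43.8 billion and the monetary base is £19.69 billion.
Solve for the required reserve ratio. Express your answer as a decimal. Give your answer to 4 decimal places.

0.1863

Using m = M/MB = 43.8/19.69 ≈ 2.224479. Since m = (1 + c)/(c + rr + e), the denominator satisfies c + rr + e = (1 + c)/m = (1 + 0.4783) / 2.224479 ≈ 0.664560.
With c = 0.4783 and e = 0, the required reserve ratio is 0.664560 − 0.4783 − 0 = 0.18626.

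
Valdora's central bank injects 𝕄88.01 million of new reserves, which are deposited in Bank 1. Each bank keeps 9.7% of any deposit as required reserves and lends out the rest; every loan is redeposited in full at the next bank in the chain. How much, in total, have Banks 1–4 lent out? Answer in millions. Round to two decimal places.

Bank i lends (1 − rr)^i of the original deposit: Bank 1 lends 88.01·0.9030 ≈ 79.4730, Bank 2 lends 88.01·0.9030² ≈ 71.7641, and so on.
Summing a geometric series: total = 88.01·[0.9030·(1 − 0.9030^4) / (1 − 0.9030)] ≈ 274.5573 million.

𝕄274.56 million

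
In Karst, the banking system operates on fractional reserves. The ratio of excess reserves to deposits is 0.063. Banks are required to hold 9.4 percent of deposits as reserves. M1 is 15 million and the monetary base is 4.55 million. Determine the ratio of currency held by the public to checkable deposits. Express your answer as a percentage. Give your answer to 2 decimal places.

21.00%

Using m = M/MB = 15/4.55 ≈ 3.296703. From m = (1 + c)/(c + rr + e), rearranging gives 1 + c = m·(c + rr + e), so c·(1 − m) = m·(rr + e) − 1.
Hence c = [m·(rr + e) − 1]/(1 − m) = [3.296703 × (0.094 + 0.063) − 1] / (1 − 3.296703) ≈ 0.210048.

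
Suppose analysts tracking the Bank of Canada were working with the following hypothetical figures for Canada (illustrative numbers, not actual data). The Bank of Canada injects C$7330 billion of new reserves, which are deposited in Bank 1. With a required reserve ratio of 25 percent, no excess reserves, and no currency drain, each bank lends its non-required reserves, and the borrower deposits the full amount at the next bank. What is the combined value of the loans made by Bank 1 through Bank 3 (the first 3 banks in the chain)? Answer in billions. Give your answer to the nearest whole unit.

C$12713 billion

Bank i lends (1 − rr)^i of the original deposit: Bank 1 lends 7330·0.7500 = 5497.5000, Bank 2 lends 7330·0.7500² = 4123.1250, and so on.
Summing a geometric series: total = 7330·[0.7500·(1 − 0.7500^3) / (1 − 0.7500)] ≈ 12712.9688 billion.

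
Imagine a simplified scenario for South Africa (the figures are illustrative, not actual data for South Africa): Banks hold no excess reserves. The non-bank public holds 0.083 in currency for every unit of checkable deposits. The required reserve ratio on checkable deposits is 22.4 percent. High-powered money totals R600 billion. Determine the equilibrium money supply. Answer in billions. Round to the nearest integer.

The money multiplier is m = (1 + c) / (rr + c) = (1 + 0.083) / (0.224 + 0.083) ≈ 3.5277.
So M = m × MB = 3.5277 × 600 = 2116.62 billion.

R2117 billion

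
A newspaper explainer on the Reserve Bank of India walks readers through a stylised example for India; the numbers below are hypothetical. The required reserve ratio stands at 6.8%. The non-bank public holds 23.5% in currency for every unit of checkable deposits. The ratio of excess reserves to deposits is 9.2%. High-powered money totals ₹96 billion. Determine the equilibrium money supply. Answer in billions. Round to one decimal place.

The money multiplier is m = (1 + c) / (rr + e + c) = (1 + 0.235) / (0.068 + 0.092 + 0.235) ≈ 3.1266.
So M = m × MB = 3.1266 × 96 = 300.1536 billion.

₹300.2 billion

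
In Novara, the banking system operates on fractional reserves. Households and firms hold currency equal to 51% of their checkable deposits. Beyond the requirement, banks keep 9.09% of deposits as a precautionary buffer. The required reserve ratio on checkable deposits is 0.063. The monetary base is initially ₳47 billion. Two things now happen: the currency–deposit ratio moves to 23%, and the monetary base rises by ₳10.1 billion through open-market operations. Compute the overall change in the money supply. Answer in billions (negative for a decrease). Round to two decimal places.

₳76.05 billion

Before: m₁ = (1 + 0.51) / (0.063 + 0.0909 + 0.51) ≈ 2.27444, MB₁ = 47, so M₁ = 2.27444 × 47 ≈ 106.8987 billion.
After: m₂ = (1 + 0.23) / (0.063 + 0.0909 + 0.23) ≈ 3.20396, MB₂ = 47 + 10.1 = 57.1, so M₂ = 3.20396 × 57.1 ≈ 182.9461 billion.
ΔM = M₂ − M₁ = 182.9461 − 106.8987 = 76.0474 billion.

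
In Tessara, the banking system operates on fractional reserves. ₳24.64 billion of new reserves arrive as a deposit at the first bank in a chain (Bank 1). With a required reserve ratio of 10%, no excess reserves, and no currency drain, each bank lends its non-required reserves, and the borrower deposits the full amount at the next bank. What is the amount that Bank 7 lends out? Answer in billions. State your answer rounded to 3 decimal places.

₳11.785 billion

Each bank lends a fraction (1 − rr) = 0.9000 of the deposit it receives, so Bank 7 receives 24.64·0.9000^6 and lends 24.64·0.9000^7 ≈ 11.7852 billion.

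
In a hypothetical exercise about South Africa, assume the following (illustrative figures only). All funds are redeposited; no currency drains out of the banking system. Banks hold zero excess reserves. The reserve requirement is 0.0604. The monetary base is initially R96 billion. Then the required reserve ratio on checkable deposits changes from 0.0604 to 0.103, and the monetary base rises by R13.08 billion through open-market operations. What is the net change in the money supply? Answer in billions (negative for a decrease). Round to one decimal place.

Before: m₁ = 1 / (0.0604) ≈ 16.55629, MB₁ = 96, so M₁ = 16.55629 × 96 ≈ 1589.4038 billion.
After: m₂ = 1 / (0.103) ≈ 9.70874, MB₂ = 96 + 13.08 = 109.08, so M₂ = 9.70874 × 109.08 ≈ 1059.0294 billion.
ΔM = M₂ − M₁ = 1059.0294 − 1589.4038 = -530.3744 billion.

-530.4 billion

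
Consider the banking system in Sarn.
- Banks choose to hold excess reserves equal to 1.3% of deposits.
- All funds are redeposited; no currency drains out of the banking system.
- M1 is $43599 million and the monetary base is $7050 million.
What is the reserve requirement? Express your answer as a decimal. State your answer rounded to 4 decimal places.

Using m = M/MB = 43599/7050 ≈ 6.184255. Since m = (1 + c)/(c + rr + e), the denominator satisfies c + rr + e = (1 + c)/m = (1 + 0) / 6.184255 ≈ 0.161701.
With c = 0 and e = 0.013, the reserve requirement is 0.161701 − 0 − 0.013 = 0.148701.

0.1487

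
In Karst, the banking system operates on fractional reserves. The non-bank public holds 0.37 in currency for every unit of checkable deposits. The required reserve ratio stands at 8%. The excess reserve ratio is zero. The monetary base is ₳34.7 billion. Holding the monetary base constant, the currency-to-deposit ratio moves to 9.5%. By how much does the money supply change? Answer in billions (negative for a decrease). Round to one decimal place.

₳111.5 billion

Initially m₁ = (1 + 0.37) / (0.08 + 0.37) ≈ 3.0444, so M₁ = 3.0444 × 34.7 ≈ 105.6407 billion.
After the change m₂ = (1 + 0.095) / (0.08 + 0.095) ≈ 6.2571, so M₂ = 6.2571 × 34.7 ≈ 217.1214 billion.
ΔM = M₂ − M₁ = 217.1214 − 105.6407 = 111.4807 billion.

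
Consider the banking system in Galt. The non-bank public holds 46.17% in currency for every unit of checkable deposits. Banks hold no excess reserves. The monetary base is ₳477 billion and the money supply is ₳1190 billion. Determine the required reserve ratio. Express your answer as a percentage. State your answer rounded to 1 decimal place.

12.4%

Using m = M/MB = 1190/477 ≈ 2.494759. Since m = (1 + c)/(c + rr + e), the denominator satisfies c + rr + e = (1 + c)/m = (1 + 0.4617) / 2.494759 ≈ 0.585908.
With c = 0.4617 and e = 0, the required reserve ratio is 0.585908 − 0.4617 − 0 = 0.124208.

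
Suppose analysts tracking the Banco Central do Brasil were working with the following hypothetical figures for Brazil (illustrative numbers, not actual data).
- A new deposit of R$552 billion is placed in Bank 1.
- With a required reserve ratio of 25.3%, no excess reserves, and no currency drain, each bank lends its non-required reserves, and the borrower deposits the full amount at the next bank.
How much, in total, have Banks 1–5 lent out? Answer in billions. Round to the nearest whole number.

Bank i lends (1 − rr)^i of the original deposit: Bank 1 lends 552·0.7470 = 412.3440, Bank 2 lends 552·0.7470² ≈ 308.0210, and so on.
Summing a geometric series: total = 552·[0.7470·(1 − 0.7470^5) / (1 − 0.7470)] ≈ 1250.7283 billion.

R$1251 billion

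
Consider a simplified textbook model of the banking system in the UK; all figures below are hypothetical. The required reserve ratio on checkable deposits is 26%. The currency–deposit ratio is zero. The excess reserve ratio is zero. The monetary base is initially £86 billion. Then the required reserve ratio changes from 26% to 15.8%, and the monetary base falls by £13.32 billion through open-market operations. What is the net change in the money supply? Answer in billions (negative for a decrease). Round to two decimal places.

£129.23 billion

Before: m₁ = 1 / (0.26) ≈ 3.84615, MB₁ = 86, so M₁ = 3.84615 × 86 = 330.7689 billion.
After: m₂ = 1 / (0.158) ≈ 6.32911, MB₂ = 86 − 13.32 = 72.68, so M₂ = 6.32911 × 72.68 ≈ 459.9997 billion.
ΔM = M₂ − M₁ = 459.9997 − 330.7689 = 129.2308 billion.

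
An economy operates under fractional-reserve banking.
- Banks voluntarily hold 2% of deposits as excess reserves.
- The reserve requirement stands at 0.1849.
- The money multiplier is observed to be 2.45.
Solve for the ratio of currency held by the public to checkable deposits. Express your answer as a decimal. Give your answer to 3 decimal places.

0.343

Using m = 2.45. From m = (1 + c)/(c + rr + e), rearranging gives 1 + c = m·(c + rr + e), so c·(1 − m) = m·(rr + e) − 1.
Hence c = [m·(rr + e) − 1]/(1 − m) = [2.45 × (0.1849 + 0.02) − 1] / (1 − 2.45) ≈ 0.343445.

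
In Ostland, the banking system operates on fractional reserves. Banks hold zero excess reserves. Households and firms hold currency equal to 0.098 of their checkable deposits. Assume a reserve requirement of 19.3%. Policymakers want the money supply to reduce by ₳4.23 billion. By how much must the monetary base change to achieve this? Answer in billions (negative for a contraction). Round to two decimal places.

-1.12 billion

The money multiplier is m = (1 + c) / (rr + c) = (1 + 0.098) / (0.193 + 0.098) ≈ 3.7732.
ΔMB = ΔM / m = (−4.23) / 3.7732 ≈ -1.1211 billion.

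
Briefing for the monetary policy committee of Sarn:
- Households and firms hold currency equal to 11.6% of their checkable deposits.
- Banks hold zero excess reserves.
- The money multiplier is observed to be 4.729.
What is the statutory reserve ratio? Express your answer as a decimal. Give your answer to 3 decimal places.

0.120

Using m = 4.729. Since m = (1 + c)/(c + rr + e), the denominator satisfies c + rr + e = (1 + c)/m = (1 + 0.116) / 4.729 ≈ 0.235991.
With c = 0.116 and e = 0, the statutory reserve ratio is 0.235991 − 0.116 − 0 = 0.119991.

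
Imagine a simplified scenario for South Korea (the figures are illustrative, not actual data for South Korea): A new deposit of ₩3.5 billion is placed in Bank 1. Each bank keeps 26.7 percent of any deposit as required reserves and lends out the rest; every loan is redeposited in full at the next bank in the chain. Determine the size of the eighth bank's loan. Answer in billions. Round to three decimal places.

Each bank lends a fraction (1 − rr) = 0.7330 of the deposit it receives, so Bank 8 receives 3.5·0.7330^7 and lends 3.5·0.7330^8 ≈ 0.2917 billion.

₩0.292 billion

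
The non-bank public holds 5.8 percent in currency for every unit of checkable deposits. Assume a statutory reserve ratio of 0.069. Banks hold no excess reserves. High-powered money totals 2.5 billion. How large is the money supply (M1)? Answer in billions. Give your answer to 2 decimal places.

20.83 billion

The money multiplier is m = (1 + c) / (rr + c) = (1 + 0.058) / (0.069 + 0.058) ≈ 8.3307.
So M = m × MB = 8.3307 × 2.5 ≈ 20.8268 billion.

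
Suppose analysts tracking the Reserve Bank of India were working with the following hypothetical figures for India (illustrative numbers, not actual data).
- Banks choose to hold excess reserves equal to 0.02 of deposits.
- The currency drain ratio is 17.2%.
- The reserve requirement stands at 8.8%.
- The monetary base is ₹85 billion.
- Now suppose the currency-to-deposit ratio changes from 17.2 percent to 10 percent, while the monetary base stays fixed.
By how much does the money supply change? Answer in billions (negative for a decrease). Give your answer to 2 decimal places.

Initially m₁ = (1 + 0.172) / (0.088 + 0.02 + 0.172) ≈ 4.18571, so M₁ = 4.18571 × 85 ≈ 355.7853 billion.
After the change m₂ = (1 + 0.1) / (0.088 + 0.02 + 0.1) ≈ 5.28846, so M₂ = 5.28846 × 85 = 449.5191 billion.
ΔM = M₂ − M₁ = 449.5191 − 355.7853 = 93.7338 billion.

₹93.73 billion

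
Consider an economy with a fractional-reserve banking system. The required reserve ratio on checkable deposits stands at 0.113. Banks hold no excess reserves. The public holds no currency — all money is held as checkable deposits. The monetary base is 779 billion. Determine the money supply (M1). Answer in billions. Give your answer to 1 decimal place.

With no currency drain or excess reserves, the money multiplier is m = 1/rr = 1/0.113 ≈ 8.84956.
Money supply M = m × MB = 8.84956 × 779 ≈ 6893.8072 billion.

6893.8 billion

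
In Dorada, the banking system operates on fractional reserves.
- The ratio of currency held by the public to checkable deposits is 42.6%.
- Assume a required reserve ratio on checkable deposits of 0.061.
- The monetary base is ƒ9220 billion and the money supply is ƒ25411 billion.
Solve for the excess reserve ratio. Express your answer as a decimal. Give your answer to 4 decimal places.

Using m = M/MB = 25411/9220 ≈ 2.756074. Since m = (1 + c)/(c + rr + e), the denominator satisfies c + rr + e = (1 + c)/m = (1 + 0.426) / 2.756074 ≈ 0.517403.
With c = 0.426 and rr = 0.061, the excess reserve ratio is 0.517403 − 0.426 − 0.061 = 0.030403.

0.0304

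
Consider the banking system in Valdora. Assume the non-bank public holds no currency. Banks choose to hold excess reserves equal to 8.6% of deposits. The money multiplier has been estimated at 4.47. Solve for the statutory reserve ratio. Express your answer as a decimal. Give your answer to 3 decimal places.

0.138

Using m = 4.47. Since m = (1 + c)/(c + rr + e), the denominator satisfies c + rr + e = (1 + c)/m = (1 + 0) / 4.47 ≈ 0.223714.
With c = 0 and e = 0.086, the statutory reserve ratio is 0.223714 − 0 − 0.086 = 0.137714.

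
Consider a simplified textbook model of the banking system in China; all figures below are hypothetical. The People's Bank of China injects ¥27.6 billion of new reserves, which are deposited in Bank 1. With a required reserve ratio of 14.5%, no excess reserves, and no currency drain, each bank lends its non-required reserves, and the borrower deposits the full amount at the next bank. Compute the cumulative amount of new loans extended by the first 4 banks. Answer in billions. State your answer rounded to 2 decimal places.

¥75.77 billion

Bank i lends (1 − rr)^i of the original deposit: Bank 1 lends 27.6·0.8550 = 23.5980, Bank 2 lends 27.6·0.8550² ≈ 20.1763, and so on.
Summing a geometric series: total = 27.6·[0.8550·(1 − 0.8550^4) / (1 − 0.8550)] ≈ 75.7744 billion.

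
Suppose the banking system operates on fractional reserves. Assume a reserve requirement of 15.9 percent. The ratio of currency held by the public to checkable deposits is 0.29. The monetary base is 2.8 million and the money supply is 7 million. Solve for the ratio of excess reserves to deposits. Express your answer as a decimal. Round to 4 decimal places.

0.0670

Using m = M/MB = 7/2.8 = 2.500000. Since m = (1 + c)/(c + rr + e), the denominator satisfies c + rr + e = (1 + c)/m = (1 + 0.29) / 2.500000 = 0.516000.
With c = 0.29 and rr = 0.159, the ratio of excess reserves to deposits is 0.516000 − 0.29 − 0.159 = 0.067.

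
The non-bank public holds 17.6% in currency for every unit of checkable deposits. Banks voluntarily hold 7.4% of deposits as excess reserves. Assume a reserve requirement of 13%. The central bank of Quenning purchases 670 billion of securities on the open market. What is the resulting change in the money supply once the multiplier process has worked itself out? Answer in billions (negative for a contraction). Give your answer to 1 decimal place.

2073.5 billion

The money multiplier is m = (1 + c) / (rr + e + c) = (1 + 0.176) / (0.13 + 0.074 + 0.176) ≈ 3.09474.
The purchase adds 670 billion of base, so ΔM = m × ΔMB = 3.09474 × (+670) = 2073.4758 billion.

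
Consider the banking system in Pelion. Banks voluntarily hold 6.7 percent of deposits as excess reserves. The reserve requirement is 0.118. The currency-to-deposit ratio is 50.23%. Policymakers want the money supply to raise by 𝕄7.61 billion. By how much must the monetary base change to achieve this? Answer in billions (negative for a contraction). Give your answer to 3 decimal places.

The money multiplier is m = (1 + c) / (rr + e + c) = (1 + 0.5023) / (0.118 + 0.067 + 0.5023) ≈ 2.18580.
ΔMB = ΔM / m = (+7.61) / 2.18580 ≈ 3.4816 billion.

𝕄3.482 billion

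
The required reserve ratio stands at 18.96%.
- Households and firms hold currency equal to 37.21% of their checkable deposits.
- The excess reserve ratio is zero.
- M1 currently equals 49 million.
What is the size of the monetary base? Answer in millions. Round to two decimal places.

The money multiplier is m = (1 + c) / (rr + c) = (1 + 0.3721) / (0.1896 + 0.3721) ≈ 2.44276.
MB = M / m = 49 / 2.44276 ≈ 20.0593 million.

20.06 million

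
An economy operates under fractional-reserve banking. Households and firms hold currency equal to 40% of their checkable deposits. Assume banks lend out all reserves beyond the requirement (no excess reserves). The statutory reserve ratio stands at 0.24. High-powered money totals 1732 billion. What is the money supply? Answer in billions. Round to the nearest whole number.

3789 billion

The money multiplier is m = (1 + c) / (rr + c) = (1 + 0.4) / (0.24 + 0.4) = 2.18750.
So M = m × MB = 2.18750 × 1732 = 3788.75 billion.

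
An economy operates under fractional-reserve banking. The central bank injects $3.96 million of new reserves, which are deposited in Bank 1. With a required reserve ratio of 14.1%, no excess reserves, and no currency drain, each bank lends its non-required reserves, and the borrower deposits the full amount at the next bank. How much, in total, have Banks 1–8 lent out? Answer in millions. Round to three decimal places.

$16.973 million

Bank i lends (1 − rr)^i of the original deposit: Bank 1 lends 3.96·0.8590 ≈ 3.4016, Bank 2 lends 3.96·0.8590² ≈ 2.9220, and so on.
Summing a geometric series: total = 3.96·[0.8590·(1 − 0.8590^8) / (1 − 0.8590)] ≈ 16.9733 million.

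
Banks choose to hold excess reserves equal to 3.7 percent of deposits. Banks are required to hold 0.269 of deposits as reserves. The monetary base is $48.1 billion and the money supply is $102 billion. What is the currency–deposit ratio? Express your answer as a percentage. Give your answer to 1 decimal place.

31.3%

Using m = M/MB = 102/48.1 ≈ 2.120582. From m = (1 + c)/(c + rr + e), rearranging gives 1 + c = m·(c + rr + e), so c·(1 − m) = m·(rr + e) − 1.
Hence c = [m·(rr + e) − 1]/(1 − m) = [2.120582 × (0.269 + 0.037) − 1] / (1 − 2.120582) ≈ 0.313321.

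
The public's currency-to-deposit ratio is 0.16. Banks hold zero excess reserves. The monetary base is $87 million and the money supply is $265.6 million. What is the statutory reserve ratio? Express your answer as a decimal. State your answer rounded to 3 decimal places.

Using m = M/MB = 265.6/87 ≈ 3.052874. Since m = (1 + c)/(c + rr + e), the denominator satisfies c + rr + e = (1 + c)/m = (1 + 0.16) / 3.052874 ≈ 0.379970.
With c = 0.16 and e = 0, the statutory reserve ratio is 0.379970 − 0.16 − 0 = 0.21997.

0.220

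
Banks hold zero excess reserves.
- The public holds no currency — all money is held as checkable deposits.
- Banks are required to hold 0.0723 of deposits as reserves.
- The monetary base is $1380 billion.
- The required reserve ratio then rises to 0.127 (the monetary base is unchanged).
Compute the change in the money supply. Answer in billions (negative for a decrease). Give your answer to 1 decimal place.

-8221.0 billion

Initially m₁ = 1 / (0.0723) ≈ 13.831259, so M₁ = 13.831259 × 1380 ≈ 19087.1374 billion.
After the change m₂ = 1 / (0.127) ≈ 7.874016, so M₂ = 7.874016 × 1380 ≈ 10866.1421 billion.
ΔM = M₂ − M₁ = 10866.1421 − 19087.1374 = -8220.9953 billion.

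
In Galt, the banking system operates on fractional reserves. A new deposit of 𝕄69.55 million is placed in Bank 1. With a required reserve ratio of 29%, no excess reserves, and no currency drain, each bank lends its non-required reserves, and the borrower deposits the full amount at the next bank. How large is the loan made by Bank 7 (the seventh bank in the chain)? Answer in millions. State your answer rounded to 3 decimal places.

Each bank lends a fraction (1 − rr) = 0.7100 of the deposit it receives, so Bank 7 receives 69.55·0.7100^6 and lends 69.55·0.7100^7 ≈ 6.3257 million.

𝕄6.326 million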